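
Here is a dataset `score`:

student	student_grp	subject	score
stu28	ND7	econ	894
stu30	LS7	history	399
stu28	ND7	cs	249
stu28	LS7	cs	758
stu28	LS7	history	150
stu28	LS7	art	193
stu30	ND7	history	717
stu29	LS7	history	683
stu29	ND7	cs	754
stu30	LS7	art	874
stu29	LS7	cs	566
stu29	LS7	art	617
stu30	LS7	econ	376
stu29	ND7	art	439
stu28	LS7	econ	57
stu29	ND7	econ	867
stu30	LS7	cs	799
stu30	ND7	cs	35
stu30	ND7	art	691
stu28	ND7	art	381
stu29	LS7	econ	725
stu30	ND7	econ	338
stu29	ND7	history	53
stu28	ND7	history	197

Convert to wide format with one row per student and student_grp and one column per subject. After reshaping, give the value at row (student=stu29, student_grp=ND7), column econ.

867

Wide layout: rows indexed by student and student_grp, columns are the 4 distinct subject values (econ, history, cs, art).
Cell (student=stu29, student_grp=ND7, subject=econ) draws from the long row where student=stu29, student_grp=ND7 and subject=econ, which has score=867.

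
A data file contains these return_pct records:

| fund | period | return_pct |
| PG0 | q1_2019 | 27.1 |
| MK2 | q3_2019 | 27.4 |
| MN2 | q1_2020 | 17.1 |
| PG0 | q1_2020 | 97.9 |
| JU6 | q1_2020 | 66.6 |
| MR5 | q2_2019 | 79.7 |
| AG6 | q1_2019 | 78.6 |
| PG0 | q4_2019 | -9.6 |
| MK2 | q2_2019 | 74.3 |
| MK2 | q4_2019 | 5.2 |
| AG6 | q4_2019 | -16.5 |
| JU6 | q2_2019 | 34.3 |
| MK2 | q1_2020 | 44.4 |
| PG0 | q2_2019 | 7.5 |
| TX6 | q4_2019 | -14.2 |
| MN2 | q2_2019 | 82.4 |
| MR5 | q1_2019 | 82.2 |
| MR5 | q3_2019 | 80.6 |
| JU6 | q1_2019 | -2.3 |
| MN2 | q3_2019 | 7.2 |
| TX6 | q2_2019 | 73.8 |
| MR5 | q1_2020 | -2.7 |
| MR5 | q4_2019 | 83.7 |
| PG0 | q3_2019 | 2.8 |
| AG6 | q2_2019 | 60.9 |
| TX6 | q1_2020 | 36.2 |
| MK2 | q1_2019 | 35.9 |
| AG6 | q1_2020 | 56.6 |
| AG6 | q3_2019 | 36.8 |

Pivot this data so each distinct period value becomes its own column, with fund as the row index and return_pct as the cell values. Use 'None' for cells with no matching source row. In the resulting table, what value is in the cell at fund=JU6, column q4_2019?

No long-format row has fund=JU6 and period=q4_2019, so the cell is None.

None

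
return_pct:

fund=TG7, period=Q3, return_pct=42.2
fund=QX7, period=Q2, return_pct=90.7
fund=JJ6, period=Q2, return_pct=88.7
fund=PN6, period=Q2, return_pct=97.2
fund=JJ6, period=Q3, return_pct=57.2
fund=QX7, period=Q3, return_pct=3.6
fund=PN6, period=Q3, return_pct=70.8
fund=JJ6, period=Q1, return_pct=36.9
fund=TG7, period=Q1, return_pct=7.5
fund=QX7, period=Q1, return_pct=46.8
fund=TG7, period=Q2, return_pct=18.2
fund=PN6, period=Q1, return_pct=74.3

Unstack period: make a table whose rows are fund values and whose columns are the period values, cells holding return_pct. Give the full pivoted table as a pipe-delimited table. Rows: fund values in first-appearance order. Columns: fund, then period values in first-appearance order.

| fund | Q3 | Q2 | Q1 |
| TG7 | 42.2 | 18.2 | 7.5 |
| QX7 | 3.6 | 90.7 | 46.8 |
| JJ6 | 57.2 | 88.7 | 36.9 |
| PN6 | 70.8 | 97.2 | 74.3 |

Columns: fund plus the 3 distinct period values (Q3, Q2, Q1).
For example, row TG7 column Q3 takes return_pct=42.2 from the long row (TG7, Q3).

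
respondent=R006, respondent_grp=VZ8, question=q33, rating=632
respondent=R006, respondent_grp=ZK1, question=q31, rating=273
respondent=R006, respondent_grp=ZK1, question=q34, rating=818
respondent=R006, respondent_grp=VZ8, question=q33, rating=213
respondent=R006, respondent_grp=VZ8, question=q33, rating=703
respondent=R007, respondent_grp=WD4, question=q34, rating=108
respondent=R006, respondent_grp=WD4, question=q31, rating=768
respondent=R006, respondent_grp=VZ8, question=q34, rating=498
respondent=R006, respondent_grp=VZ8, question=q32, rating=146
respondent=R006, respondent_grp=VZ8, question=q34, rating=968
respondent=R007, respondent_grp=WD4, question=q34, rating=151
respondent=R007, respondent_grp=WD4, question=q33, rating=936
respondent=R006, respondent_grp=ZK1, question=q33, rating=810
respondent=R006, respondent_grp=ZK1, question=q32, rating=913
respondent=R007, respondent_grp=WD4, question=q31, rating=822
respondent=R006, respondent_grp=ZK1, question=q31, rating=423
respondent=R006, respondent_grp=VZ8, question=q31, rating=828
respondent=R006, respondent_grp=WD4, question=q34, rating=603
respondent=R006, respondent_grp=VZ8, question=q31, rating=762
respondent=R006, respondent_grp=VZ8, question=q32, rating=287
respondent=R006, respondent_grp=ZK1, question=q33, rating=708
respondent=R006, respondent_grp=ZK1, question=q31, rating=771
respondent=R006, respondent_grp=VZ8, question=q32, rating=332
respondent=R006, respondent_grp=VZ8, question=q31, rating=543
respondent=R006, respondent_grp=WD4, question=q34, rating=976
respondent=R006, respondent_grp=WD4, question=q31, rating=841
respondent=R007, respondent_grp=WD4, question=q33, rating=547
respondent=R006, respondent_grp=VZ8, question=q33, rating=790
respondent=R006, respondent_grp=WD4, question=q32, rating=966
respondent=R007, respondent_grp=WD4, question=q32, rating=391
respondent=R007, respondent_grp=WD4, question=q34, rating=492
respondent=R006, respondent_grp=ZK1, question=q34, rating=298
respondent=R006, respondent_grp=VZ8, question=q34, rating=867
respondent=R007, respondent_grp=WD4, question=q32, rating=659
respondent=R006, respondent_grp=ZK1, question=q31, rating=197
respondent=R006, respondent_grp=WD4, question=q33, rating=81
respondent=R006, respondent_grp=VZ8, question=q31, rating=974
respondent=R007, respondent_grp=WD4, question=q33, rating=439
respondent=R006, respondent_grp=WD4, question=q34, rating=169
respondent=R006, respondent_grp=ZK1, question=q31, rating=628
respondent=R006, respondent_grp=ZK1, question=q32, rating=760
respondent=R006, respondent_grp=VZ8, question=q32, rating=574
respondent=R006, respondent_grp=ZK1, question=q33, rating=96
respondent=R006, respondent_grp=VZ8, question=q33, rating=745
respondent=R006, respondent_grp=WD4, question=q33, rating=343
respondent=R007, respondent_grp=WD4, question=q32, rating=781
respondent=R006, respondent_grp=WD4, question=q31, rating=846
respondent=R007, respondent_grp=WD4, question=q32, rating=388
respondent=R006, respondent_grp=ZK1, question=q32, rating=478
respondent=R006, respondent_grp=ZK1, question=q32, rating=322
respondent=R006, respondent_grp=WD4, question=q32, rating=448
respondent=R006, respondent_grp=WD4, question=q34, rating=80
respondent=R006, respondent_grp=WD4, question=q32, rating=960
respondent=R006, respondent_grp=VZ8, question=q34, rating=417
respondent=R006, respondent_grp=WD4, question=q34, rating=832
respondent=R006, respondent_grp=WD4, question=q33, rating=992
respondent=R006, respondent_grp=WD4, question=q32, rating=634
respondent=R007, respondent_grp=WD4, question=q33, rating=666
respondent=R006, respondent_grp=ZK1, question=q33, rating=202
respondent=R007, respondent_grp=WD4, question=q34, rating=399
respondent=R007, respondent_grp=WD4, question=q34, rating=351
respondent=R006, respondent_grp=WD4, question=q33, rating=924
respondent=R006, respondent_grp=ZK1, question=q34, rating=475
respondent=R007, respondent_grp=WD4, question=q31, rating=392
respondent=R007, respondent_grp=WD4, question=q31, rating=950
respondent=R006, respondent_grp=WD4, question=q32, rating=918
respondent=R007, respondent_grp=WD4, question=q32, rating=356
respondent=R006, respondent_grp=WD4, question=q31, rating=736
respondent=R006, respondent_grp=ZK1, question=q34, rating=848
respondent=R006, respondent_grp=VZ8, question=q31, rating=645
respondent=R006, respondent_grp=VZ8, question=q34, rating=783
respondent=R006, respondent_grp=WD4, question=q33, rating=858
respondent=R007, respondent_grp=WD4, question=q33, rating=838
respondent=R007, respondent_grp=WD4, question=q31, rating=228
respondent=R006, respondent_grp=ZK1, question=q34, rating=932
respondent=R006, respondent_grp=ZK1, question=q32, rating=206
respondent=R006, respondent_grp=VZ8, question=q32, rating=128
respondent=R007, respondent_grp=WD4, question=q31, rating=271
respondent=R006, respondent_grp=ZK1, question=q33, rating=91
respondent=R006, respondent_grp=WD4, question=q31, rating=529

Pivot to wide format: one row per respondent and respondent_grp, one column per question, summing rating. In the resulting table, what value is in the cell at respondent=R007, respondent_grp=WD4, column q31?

2663

Rows with respondent=R007, respondent_grp=WD4 and question=q31: rating values are 822, 392, 950, 228, 271.
822 + 392 + 950 + 228 + 271 = 2663.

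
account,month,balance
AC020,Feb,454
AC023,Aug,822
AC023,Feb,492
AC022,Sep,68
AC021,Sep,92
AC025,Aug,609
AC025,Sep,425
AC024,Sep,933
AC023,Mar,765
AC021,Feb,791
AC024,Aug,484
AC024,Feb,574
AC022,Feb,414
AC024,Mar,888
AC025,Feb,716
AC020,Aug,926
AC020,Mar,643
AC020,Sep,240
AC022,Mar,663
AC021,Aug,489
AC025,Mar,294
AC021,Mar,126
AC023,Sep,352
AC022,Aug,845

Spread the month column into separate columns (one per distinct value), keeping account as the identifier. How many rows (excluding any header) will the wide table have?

6

6 distinct account values → 6 rows.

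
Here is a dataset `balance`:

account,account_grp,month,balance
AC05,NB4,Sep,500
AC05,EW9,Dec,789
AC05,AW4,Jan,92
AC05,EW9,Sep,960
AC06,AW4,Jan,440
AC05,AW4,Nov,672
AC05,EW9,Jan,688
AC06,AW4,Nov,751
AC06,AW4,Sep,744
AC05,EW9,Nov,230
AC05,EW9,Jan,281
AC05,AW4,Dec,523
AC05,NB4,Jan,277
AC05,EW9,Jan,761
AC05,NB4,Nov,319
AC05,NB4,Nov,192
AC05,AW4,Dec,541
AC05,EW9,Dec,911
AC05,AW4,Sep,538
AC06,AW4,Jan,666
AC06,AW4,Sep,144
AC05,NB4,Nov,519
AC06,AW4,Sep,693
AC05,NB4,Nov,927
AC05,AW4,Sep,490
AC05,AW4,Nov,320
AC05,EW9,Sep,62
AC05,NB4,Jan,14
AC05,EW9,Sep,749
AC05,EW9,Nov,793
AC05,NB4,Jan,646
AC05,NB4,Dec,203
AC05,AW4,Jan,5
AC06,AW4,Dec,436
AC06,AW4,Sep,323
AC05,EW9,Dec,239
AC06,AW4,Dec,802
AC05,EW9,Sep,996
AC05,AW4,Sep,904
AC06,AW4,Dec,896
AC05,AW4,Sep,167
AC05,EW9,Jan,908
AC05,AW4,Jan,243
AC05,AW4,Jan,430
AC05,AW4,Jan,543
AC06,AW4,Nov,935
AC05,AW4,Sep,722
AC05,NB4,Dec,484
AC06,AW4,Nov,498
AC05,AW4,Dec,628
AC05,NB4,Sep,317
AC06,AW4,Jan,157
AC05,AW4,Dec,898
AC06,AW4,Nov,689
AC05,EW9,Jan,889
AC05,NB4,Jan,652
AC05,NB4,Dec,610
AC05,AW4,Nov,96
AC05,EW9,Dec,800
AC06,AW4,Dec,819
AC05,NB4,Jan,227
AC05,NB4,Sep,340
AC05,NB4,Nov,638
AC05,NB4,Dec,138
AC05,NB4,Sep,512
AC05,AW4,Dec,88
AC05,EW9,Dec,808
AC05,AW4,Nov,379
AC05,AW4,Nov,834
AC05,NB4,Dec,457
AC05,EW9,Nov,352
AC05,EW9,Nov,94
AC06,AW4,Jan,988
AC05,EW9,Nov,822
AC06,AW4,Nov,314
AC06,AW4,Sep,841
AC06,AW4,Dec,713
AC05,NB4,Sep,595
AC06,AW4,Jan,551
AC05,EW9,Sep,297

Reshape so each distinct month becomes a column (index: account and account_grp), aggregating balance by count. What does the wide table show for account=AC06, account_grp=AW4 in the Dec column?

5

Rows with account=AC06, account_grp=AW4 and month=Dec: balance values are 436, 802, 896, 819, 713.
5 rows match — count = 5.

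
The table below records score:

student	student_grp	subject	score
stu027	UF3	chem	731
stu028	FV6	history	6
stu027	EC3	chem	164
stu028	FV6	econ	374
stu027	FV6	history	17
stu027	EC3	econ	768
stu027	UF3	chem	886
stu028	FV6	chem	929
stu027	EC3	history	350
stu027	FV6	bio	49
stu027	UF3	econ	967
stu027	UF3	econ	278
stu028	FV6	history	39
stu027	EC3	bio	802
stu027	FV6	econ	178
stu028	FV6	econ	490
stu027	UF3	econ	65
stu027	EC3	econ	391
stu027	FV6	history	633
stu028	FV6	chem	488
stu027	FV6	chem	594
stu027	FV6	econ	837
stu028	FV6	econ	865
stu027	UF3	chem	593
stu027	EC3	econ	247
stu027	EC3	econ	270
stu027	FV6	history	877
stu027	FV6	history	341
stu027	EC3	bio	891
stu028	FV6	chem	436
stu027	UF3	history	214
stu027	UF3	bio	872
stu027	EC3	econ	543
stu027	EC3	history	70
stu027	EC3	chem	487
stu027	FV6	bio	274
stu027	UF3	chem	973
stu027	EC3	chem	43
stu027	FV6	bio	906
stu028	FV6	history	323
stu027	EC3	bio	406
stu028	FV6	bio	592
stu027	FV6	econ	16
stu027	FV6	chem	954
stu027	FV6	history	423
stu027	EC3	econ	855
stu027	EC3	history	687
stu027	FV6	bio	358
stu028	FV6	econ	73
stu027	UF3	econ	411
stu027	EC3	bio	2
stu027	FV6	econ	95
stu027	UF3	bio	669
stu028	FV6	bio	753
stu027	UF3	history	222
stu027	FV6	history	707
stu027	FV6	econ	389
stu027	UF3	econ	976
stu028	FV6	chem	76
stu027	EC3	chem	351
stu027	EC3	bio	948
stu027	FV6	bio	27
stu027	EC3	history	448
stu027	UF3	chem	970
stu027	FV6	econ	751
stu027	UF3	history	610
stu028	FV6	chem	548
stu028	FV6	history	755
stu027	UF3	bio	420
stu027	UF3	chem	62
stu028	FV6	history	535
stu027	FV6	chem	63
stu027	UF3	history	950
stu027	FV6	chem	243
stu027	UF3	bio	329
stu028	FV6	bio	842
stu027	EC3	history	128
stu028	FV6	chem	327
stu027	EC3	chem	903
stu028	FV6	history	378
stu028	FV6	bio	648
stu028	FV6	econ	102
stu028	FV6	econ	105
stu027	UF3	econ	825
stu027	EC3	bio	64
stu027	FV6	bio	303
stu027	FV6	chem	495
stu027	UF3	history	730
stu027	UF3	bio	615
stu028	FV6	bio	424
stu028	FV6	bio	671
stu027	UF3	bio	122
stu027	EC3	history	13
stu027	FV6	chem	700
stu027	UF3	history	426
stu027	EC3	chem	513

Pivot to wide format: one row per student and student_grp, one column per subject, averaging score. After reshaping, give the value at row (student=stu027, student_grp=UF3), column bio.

Rows with student=stu027, student_grp=UF3 and subject=bio: score values are 872, 669, 420, 329, 615, 122.
(872 + 669 + 420 + 329 + 615 + 122) / 6 = 504.50.

504.50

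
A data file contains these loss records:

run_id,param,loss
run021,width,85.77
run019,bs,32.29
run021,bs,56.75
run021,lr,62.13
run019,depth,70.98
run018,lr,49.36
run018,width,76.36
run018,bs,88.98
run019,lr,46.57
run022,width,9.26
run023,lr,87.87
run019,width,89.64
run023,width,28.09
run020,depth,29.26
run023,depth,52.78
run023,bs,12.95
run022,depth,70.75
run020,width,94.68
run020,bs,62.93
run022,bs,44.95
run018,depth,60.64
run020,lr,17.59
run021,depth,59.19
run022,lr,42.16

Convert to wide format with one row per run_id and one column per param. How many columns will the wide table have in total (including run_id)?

1 column for run_id plus 4 distinct param values → 5 columns.

5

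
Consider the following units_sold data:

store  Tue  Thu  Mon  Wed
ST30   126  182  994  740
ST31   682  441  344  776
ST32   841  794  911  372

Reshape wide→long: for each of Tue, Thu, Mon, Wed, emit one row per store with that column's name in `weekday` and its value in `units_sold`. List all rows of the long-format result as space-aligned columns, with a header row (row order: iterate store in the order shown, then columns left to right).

Each (store, column) pair becomes one row: 3 × 4 = 12 rows.
For example, (ST30, Tue) → units_sold=126.

store  weekday  units_sold
ST30   Tue      126       
ST30   Thu      182       
ST30   Mon      994       
ST30   Wed      740       
ST31   Tue      682       
ST31   Thu      441       
ST31   Mon      344       
ST31   Wed      776       
ST32   Tue      841       
ST32   Thu      794       
ST32   Mon      911       
ST32   Wed      372       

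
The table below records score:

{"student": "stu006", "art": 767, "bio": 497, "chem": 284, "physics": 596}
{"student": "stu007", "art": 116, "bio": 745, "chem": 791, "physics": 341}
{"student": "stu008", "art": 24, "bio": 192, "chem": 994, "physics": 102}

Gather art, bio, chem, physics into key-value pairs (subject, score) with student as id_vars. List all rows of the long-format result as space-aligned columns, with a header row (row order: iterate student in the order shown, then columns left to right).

student  subject  score
stu006   art      767  
stu006   bio      497  
stu006   chem     284  
stu006   physics  596  
stu007   art      116  
stu007   bio      745  
stu007   chem     791  
stu007   physics  341  
stu008   art      24   
stu008   bio      192  
stu008   chem     994  
stu008   physics  102  

Each (student, column) pair becomes one row: 3 × 4 = 12 rows.
For example, (stu006, art) → score=767.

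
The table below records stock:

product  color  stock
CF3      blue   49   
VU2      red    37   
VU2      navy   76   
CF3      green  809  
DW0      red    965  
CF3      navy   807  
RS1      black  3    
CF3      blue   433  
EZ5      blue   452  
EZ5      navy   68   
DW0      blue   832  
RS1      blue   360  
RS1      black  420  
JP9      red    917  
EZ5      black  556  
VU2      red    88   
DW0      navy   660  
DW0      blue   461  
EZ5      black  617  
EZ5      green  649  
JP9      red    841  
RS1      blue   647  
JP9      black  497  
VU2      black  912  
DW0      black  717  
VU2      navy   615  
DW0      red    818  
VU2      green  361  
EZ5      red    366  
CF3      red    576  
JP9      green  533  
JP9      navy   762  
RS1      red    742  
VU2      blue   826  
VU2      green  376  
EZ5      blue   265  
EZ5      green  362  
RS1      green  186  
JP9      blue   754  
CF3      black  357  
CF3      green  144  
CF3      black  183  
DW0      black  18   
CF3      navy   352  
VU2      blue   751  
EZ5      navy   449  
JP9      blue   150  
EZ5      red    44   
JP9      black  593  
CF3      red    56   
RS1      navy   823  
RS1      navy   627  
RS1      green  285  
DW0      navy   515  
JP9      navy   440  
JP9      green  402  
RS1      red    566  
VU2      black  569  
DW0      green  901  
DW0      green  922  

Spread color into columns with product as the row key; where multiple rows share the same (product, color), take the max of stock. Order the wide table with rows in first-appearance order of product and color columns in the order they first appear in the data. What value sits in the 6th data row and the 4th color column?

533

With rows in first-appearance order of product, row 6 is product=JP9. color columns in first-appearance order: blue, red, navy, green, black; column 4 is green.
Long rows with product=JP9, color=green: max(533, 402) = 533.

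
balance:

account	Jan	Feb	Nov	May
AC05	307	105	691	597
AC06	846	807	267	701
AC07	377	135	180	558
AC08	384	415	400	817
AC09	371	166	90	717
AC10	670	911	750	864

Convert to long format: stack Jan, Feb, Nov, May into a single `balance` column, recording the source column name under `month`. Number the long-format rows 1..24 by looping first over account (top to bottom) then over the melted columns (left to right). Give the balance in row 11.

24 rows total (6 × 4). Row 11: index ⌊(11-1)/4⌋ = 2 into account → AC07; (11-1) mod 4 = 2 into the melted columns → Nov.
So row 11 is (AC07, Nov, 180); balance = 180.

180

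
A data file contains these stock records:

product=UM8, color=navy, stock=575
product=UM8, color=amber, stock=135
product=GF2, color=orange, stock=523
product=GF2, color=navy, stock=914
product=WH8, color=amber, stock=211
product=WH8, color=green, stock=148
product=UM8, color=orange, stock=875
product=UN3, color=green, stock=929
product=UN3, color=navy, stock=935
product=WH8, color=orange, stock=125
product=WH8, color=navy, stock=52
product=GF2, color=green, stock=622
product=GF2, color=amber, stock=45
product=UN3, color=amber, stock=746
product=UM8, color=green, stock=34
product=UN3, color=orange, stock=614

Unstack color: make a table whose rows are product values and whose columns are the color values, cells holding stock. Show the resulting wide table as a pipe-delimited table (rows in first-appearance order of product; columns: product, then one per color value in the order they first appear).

| product | navy | amber | orange | green |
| UM8 | 575 | 135 | 875 | 34 |
| GF2 | 914 | 45 | 523 | 622 |
| WH8 | 52 | 211 | 125 | 148 |
| UN3 | 935 | 746 | 614 | 929 |

Columns: product plus the 4 distinct color values (navy, amber, orange, green).
For example, row UM8 column navy takes stock=575 from the long row (UM8, navy).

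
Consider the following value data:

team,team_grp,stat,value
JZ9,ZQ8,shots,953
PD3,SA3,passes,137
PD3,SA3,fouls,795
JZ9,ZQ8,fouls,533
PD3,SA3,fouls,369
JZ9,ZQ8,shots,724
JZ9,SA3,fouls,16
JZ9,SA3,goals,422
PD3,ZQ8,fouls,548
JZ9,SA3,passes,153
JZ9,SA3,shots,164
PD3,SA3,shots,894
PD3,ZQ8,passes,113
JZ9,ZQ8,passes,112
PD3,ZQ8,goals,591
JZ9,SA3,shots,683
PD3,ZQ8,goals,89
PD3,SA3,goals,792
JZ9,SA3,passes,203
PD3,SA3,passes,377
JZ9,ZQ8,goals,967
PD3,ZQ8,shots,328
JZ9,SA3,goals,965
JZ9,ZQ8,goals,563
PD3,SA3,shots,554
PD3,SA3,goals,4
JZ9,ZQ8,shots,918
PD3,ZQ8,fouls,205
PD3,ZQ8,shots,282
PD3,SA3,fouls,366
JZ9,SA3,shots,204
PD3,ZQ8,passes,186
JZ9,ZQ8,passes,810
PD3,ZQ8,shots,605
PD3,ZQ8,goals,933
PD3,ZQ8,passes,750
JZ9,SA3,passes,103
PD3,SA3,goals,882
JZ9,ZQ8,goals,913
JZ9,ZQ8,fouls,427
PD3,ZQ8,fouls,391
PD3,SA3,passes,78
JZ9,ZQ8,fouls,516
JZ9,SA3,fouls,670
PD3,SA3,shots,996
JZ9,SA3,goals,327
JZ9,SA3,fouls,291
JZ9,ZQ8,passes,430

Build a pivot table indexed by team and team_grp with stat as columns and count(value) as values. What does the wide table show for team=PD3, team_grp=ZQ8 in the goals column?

3

Rows with team=PD3, team_grp=ZQ8 and stat=goals: value values are 591, 89, 933.
3 rows match — count = 3.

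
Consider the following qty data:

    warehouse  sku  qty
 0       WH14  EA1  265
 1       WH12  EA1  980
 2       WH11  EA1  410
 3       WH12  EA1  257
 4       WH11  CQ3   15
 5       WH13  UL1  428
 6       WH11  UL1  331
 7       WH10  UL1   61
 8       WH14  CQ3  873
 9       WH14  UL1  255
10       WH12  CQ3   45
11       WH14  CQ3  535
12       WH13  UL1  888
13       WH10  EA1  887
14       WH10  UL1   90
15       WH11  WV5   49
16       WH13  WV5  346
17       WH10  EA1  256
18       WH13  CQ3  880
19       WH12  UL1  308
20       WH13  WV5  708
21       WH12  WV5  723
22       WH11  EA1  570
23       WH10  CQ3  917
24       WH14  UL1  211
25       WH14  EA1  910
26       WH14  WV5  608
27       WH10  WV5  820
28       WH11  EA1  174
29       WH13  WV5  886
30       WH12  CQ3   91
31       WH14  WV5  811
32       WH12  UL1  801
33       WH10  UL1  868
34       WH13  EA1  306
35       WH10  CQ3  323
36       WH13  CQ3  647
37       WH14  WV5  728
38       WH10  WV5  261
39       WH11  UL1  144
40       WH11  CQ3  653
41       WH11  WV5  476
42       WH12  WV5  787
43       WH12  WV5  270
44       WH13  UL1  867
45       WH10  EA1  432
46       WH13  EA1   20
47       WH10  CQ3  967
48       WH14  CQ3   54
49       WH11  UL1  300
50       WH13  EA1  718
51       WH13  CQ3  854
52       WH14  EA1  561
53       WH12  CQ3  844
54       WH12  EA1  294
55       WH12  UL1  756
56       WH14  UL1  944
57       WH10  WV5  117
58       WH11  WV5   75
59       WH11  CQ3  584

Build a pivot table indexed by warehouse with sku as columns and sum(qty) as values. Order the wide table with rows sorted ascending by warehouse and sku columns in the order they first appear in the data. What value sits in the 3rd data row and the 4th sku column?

1780

With rows sorted ascending by warehouse, row 3 is warehouse=WH12. sku columns in first-appearance order: EA1, CQ3, UL1, WV5; column 4 is WV5.
Long rows with warehouse=WH12, sku=WV5: 723 + 787 + 270 = 1780.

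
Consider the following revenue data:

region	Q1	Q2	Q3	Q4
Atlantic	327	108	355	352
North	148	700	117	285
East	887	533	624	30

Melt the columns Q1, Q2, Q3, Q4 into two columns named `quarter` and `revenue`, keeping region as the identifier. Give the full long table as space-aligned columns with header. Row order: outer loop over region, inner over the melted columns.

region    quarter  revenue
Atlantic  Q1       327    
Atlantic  Q2       108    
Atlantic  Q3       355    
Atlantic  Q4       352    
North     Q1       148    
North     Q2       700    
North     Q3       117    
North     Q4       285    
East      Q1       887    
East      Q2       533    
East      Q3       624    
East      Q4       30     

Each (region, column) pair becomes one row: 3 × 4 = 12 rows.
For example, (Atlantic, Q1) → revenue=327.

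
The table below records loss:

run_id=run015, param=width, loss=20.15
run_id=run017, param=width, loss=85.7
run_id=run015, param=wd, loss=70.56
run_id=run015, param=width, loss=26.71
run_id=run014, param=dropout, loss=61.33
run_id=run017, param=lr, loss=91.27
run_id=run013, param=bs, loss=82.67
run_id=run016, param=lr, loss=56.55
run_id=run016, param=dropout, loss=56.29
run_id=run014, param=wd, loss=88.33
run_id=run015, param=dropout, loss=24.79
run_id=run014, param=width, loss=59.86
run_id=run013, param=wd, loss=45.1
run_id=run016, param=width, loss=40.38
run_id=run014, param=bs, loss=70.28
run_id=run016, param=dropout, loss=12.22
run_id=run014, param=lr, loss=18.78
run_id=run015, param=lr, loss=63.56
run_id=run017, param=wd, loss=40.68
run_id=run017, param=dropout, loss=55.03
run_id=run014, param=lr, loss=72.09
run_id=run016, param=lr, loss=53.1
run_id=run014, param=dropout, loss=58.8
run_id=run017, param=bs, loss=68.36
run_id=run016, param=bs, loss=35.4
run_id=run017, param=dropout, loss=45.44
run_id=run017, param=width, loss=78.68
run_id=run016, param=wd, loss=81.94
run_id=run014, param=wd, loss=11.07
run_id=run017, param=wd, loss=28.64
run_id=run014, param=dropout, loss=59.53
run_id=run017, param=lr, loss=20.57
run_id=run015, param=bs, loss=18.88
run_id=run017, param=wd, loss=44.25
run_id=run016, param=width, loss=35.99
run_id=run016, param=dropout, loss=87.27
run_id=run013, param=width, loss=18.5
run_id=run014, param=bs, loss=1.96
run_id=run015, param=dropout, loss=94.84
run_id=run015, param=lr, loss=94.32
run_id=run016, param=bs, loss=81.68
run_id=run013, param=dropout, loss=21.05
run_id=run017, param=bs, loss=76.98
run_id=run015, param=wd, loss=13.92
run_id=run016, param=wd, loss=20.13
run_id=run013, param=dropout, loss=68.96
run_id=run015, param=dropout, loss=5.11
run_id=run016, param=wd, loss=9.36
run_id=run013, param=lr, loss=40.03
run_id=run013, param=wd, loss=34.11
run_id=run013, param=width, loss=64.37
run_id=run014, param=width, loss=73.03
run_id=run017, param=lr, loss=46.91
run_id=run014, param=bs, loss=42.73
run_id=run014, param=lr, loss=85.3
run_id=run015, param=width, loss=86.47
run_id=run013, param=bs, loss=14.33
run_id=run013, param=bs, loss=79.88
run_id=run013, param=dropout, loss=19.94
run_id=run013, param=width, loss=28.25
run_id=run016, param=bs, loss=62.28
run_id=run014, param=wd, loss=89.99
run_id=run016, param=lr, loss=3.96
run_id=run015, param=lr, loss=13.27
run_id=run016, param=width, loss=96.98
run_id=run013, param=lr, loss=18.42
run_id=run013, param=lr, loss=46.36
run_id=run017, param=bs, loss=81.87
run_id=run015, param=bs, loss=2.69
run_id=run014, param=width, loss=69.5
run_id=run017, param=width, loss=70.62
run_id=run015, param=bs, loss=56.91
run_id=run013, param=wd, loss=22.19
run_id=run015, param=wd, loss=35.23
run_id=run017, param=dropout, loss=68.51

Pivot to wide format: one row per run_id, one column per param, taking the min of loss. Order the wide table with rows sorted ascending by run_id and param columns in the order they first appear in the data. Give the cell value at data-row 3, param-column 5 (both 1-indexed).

2.69

With rows sorted ascending by run_id, row 3 is run_id=run015. param columns in first-appearance order: width, wd, dropout, lr, bs; column 5 is bs.
Long rows with run_id=run015, param=bs: min(18.88, 2.69, 56.91) = 2.69.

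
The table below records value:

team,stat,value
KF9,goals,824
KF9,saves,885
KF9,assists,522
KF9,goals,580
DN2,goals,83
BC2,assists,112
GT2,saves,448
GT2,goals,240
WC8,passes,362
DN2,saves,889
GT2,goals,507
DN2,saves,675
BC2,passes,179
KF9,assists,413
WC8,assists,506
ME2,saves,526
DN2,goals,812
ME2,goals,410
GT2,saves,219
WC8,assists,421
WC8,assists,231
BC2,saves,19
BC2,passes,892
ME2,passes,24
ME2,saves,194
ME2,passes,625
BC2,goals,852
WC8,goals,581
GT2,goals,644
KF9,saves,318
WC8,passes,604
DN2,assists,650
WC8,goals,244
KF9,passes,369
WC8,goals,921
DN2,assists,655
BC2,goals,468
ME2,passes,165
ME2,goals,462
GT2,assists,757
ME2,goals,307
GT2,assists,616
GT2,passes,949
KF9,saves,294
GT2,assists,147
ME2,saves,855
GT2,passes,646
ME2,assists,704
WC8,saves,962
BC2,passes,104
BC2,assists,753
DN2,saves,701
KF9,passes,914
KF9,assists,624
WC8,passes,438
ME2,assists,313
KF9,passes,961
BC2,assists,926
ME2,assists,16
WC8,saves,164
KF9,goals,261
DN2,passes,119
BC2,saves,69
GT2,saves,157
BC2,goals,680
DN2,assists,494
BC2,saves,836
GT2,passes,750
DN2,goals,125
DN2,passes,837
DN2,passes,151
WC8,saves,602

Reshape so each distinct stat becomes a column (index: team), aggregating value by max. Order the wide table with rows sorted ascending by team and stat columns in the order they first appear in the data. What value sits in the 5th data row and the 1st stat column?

With rows sorted ascending by team, row 5 is team=ME2. stat columns in first-appearance order: goals, saves, assists, passes; column 1 is goals.
Long rows with team=ME2, stat=goals: max(410, 462, 307) = 462.

462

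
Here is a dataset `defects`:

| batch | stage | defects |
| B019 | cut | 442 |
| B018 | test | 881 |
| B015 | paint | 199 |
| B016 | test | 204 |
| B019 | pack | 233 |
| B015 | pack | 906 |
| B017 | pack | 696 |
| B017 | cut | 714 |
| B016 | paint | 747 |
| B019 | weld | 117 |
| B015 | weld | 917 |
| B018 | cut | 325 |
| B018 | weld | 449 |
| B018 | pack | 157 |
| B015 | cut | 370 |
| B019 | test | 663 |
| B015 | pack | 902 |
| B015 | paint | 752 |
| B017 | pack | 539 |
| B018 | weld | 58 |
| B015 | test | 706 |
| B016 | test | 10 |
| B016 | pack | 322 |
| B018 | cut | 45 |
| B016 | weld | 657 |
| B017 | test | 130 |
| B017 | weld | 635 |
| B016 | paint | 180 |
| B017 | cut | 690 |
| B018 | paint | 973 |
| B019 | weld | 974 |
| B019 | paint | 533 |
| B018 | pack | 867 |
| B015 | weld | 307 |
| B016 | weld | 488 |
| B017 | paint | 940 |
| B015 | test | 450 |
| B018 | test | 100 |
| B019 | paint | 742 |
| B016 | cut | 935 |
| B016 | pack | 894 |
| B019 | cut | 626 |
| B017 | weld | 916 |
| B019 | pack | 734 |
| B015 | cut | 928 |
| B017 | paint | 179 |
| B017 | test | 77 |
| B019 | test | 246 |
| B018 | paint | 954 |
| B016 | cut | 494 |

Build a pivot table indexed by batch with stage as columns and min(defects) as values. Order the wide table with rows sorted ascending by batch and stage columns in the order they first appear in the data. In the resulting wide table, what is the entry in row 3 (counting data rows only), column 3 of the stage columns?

179

With rows sorted ascending by batch, row 3 is batch=B017. stage columns in first-appearance order: cut, test, paint, pack, weld; column 3 is paint.
Long rows with batch=B017, stage=paint: min(940, 179) = 179.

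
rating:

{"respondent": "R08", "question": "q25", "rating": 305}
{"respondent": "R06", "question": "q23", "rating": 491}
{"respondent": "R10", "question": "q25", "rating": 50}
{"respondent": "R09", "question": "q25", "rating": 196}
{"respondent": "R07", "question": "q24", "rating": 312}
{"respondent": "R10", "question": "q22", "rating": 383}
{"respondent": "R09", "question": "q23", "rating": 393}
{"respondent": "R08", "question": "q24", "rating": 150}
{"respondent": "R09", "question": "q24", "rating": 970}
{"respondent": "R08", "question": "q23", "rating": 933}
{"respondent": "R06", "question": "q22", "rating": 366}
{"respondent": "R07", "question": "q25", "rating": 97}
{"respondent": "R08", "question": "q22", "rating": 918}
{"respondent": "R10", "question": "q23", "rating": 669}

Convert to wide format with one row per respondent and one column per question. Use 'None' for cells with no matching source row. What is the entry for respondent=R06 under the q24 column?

No long-format row has respondent=R06 and question=q24, so the cell is None.

None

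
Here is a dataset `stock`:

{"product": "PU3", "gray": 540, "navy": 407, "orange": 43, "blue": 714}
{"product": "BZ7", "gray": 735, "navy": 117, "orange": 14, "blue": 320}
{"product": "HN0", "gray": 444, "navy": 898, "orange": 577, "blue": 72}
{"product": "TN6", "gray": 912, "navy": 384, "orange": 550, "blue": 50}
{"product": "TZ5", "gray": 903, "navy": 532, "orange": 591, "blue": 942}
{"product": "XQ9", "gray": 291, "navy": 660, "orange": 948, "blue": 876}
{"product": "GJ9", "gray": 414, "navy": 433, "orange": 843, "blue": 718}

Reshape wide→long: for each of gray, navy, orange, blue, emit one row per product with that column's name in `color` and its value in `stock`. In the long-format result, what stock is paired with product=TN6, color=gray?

Unpivoting turns each (product, wide-column) pair into one long row.
The wide cell at row TN6, column gray holds 912, so the long row (TN6, gray) has stock=912.

912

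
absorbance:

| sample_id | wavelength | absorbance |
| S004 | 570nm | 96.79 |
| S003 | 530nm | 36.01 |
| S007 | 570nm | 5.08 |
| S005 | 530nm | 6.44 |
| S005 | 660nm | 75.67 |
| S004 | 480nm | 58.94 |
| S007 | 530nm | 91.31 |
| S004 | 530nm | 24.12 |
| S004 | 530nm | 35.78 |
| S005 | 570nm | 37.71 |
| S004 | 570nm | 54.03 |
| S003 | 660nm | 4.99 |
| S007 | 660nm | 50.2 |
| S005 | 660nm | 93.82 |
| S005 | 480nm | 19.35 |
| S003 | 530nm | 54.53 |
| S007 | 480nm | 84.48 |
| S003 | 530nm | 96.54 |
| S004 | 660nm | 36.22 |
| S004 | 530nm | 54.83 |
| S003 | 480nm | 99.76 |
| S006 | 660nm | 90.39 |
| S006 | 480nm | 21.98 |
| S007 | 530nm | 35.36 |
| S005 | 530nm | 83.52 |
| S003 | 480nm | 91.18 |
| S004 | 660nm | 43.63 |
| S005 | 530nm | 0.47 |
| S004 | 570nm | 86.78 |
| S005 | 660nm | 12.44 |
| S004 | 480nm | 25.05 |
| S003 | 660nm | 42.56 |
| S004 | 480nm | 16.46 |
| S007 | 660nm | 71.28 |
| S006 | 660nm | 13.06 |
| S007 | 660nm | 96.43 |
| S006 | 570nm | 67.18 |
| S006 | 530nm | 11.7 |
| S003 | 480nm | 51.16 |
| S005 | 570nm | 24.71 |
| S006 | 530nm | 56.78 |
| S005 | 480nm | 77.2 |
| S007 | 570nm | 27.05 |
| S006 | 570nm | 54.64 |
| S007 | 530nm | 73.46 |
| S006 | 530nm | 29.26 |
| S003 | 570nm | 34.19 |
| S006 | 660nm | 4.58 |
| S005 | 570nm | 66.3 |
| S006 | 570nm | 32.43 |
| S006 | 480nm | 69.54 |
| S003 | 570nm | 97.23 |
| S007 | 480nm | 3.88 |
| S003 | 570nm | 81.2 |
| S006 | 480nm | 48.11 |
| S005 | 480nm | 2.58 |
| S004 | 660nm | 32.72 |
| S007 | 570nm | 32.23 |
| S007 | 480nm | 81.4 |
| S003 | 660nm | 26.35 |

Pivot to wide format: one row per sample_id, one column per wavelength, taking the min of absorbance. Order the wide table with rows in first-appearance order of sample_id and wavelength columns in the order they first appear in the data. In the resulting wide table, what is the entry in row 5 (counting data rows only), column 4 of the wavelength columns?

With rows in first-appearance order of sample_id, row 5 is sample_id=S006. wavelength columns in first-appearance order: 570nm, 530nm, 660nm, 480nm; column 4 is 480nm.
Long rows with sample_id=S006, wavelength=480nm: min(21.98, 69.54, 48.11) = 21.98.

21.98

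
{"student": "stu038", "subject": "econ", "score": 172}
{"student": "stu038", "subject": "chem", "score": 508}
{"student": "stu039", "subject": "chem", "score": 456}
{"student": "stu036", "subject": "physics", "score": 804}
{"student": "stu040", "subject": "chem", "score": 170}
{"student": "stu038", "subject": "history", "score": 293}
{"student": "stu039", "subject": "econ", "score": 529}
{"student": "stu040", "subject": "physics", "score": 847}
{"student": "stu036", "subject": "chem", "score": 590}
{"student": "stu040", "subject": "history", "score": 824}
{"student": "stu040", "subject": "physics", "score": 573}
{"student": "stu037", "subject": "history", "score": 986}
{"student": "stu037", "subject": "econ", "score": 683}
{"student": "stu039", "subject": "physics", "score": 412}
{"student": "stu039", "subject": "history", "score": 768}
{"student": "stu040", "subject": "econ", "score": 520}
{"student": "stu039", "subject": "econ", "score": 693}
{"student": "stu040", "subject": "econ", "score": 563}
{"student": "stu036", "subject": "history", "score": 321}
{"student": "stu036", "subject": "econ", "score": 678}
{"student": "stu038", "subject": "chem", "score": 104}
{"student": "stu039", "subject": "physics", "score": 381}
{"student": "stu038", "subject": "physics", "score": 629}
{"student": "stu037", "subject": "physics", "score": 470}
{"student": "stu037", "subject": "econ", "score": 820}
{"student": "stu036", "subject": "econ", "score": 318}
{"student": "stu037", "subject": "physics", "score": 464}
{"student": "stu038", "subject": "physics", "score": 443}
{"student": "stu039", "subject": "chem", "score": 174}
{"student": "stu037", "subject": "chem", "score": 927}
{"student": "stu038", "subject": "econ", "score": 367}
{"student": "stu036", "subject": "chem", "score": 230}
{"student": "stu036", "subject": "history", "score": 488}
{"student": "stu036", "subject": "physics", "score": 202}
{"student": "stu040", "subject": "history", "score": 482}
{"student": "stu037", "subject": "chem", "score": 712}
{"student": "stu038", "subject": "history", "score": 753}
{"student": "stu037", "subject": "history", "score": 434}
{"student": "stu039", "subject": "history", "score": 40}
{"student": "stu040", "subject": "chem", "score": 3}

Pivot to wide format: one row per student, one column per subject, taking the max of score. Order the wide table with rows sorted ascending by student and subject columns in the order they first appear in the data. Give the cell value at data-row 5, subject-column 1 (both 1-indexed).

With rows sorted ascending by student, row 5 is student=stu040. subject columns in first-appearance order: econ, chem, physics, history; column 1 is econ.
Long rows with student=stu040, subject=econ: max(520, 563) = 563.

563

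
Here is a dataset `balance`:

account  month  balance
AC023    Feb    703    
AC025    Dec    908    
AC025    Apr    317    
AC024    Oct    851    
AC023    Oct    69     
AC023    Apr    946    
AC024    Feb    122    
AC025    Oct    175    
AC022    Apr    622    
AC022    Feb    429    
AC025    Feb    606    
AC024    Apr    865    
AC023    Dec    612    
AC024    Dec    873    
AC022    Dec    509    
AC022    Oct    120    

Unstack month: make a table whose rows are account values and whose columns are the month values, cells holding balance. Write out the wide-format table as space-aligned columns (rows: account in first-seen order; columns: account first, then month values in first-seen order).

account  Feb  Dec  Apr  Oct
AC023    703  612  946  69 
AC025    606  908  317  175
AC024    122  873  865  851
AC022    429  509  622  120

Columns: account plus the 4 distinct month values (Feb, Dec, Apr, Oct).
For example, row AC023 column Feb takes balance=703 from the long row (AC023, Feb).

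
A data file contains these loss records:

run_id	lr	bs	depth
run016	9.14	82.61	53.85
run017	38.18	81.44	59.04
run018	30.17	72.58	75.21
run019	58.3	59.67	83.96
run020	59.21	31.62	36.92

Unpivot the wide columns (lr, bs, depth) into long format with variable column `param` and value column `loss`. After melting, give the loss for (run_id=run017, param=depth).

59.04

Unpivoting turns each (run_id, wide-column) pair into one long row.
The wide cell at row run017, column depth holds 59.04, so the long row (run017, depth) has loss=59.04.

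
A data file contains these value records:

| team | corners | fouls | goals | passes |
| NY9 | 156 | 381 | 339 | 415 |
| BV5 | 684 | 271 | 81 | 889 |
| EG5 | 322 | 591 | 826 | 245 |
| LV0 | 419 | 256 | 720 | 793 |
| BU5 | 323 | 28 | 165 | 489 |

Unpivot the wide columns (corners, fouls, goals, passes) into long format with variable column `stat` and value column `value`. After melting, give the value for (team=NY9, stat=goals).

Unpivoting turns each (team, wide-column) pair into one long row.
The wide cell at row NY9, column goals holds 339, so the long row (NY9, goals) has value=339.

339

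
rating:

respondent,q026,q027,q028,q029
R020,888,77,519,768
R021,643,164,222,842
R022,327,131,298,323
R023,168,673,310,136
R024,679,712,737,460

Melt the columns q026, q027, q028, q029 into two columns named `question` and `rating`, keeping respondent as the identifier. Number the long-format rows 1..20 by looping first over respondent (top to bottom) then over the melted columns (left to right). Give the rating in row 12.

20 rows total (5 × 4). Row 12: index ⌊(12-1)/4⌋ = 2 into respondent → R022; (12-1) mod 4 = 3 into the melted columns → q029.
So row 12 is (R022, q029, 323); rating = 323.

323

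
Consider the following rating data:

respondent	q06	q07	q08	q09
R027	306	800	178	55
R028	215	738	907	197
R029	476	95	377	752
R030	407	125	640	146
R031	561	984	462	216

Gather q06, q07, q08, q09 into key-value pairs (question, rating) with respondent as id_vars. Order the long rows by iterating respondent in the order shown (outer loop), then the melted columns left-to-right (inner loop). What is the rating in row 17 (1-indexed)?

20 rows total (5 × 4). Row 17: index ⌊(17-1)/4⌋ = 4 into respondent → R031; (17-1) mod 4 = 0 into the melted columns → q06.
So row 17 is (R031, q06, 561); rating = 561.

561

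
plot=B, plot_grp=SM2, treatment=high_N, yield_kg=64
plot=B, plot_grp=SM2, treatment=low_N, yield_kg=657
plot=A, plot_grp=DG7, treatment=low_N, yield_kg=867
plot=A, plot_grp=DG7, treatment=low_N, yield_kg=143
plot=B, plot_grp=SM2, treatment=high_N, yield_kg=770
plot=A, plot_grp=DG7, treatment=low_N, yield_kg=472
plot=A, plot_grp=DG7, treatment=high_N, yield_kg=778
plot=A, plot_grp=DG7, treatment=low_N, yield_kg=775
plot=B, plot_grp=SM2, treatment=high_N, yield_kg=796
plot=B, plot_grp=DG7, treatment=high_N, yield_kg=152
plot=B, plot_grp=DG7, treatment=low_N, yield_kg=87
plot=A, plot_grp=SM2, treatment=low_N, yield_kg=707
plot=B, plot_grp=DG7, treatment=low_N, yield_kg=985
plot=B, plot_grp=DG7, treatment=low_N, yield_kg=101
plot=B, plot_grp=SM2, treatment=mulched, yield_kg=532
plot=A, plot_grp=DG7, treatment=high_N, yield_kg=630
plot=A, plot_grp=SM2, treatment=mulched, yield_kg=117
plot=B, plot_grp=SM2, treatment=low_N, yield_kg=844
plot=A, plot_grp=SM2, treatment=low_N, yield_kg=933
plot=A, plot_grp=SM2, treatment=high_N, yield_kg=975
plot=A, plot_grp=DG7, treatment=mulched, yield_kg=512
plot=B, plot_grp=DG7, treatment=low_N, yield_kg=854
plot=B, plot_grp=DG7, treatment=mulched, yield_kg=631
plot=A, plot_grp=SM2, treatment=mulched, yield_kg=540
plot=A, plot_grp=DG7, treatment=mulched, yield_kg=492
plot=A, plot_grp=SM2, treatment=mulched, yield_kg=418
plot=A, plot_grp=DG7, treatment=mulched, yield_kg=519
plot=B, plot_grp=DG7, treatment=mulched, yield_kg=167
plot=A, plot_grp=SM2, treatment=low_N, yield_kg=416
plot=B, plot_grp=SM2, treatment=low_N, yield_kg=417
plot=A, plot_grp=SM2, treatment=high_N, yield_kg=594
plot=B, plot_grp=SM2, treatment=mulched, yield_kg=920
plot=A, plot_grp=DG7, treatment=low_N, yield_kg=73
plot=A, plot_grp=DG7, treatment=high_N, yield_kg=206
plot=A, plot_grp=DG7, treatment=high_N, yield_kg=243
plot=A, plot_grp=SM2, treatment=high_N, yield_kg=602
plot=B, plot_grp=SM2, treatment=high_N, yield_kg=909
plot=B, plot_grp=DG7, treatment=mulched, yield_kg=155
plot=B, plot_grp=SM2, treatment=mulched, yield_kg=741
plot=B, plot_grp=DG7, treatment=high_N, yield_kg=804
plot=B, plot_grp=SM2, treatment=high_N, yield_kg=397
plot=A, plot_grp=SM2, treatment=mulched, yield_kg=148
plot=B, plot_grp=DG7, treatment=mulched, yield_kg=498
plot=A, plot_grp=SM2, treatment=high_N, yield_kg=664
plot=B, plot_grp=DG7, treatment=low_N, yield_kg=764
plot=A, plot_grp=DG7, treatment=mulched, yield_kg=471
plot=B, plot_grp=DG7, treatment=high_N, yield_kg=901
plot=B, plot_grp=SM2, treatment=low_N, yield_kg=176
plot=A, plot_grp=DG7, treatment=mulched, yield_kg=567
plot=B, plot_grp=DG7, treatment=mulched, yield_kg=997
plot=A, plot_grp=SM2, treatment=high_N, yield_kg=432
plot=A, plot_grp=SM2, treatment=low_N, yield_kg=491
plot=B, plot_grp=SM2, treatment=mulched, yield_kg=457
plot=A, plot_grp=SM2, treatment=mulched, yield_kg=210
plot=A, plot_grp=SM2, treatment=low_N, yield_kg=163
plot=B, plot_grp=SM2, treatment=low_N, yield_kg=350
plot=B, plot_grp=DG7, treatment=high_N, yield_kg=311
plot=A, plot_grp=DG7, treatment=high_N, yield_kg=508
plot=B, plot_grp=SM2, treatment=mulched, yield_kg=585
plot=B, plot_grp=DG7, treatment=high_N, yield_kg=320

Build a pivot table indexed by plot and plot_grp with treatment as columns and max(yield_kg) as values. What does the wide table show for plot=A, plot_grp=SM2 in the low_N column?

933

Rows with plot=A, plot_grp=SM2 and treatment=low_N: yield_kg values are 707, 933, 416, 491, 163.
max(707, 933, 416, 491, 163) = 933.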